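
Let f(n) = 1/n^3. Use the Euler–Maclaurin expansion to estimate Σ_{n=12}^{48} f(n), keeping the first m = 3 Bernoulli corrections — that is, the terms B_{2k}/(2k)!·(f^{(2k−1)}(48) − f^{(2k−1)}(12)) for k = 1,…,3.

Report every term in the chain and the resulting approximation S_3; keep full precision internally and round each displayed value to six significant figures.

∫_12^48 1/x^3 dx evaluates to 0.00325521.
Boundary: ½(f(12) + f(48)) = ½(0.000578704 + 9.04225e-06) = 0.000293873.
Running total after boundary: 0.00354908.
Order-1 term: 1/12 · (-5.65140e-07 − (-0.000144676)) = 1.20092e-05.
Partial sum through k=1: 0.00356109.
Order-2 term: −1/720 · (-4.90573e-09 − (-2.00939e-05)) = -2.79014e-08.
Partial sum through k=2: 0.00356106.
Order-3 term: 1/30240 · (-8.94274e-11 − (-5.86071e-06)) = 1.93804e-10.

S_3 ≈ 0.00356106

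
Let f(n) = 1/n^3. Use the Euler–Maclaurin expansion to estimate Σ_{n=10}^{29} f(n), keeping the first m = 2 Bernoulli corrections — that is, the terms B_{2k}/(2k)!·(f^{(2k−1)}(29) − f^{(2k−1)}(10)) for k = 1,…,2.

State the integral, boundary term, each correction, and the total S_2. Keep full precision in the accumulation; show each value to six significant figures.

Integral: ∫_10^29 1/x^3 dx = 0.00440547.
Endpoint term: (f(10) + f(29))/2 = (0.00100000 + 4.10021e-05)/2 = 0.000520501.
Integral + boundary = 0.00492597.
k=1: B_{2}/(2)! × [f^{(1)}(29) − f^{(1)}(10)] = 1/12 × (-4.24160e-06 − (-0.000300000)) = 2.46465e-05.
Partial sum through k=1: 0.00495062.
k=2: B_{4}/(4)! × [f^{(3)}(29) − f^{(3)}(10)] = −1/720 × (-1.00870e-07 − (-6.00000e-05)) = -8.31932e-08.

S_2 ≈ 0.00495053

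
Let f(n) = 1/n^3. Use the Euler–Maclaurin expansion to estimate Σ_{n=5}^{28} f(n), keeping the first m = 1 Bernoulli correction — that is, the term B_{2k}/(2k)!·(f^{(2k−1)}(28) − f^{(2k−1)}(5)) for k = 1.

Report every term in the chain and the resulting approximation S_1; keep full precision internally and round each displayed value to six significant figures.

S_1 ≈ 0.0237846

∫_5^28 1/x^3 dx evaluates to 0.0193622.
½[f(5) + f(28)] = ½[0.00800000 + 4.55539e-05] = 0.00402278.
Integral + boundary = 0.0233850.
Correction k=1: B_{2}/2! · (f^{(1)}(28) − f^{(1)}(5)) = 1/12 · (-4.88078e-06 − (-0.00480000)) = 0.000399593.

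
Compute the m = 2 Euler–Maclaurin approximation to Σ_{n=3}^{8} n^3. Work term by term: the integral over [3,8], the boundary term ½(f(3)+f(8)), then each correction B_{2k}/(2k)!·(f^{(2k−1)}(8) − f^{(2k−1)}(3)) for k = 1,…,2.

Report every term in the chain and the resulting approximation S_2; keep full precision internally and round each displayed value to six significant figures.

The integral term ∫_3^8 x^3 dx = 1003.75.
Boundary: ½(f(3) + f(8)) = ½(27.0000 + 512.000) = 269.500.
Running total after boundary: 1273.25.
k=1: B_{2}/(2)! × [f^{(1)}(8) − f^{(1)}(3)] = 1/12 × (192.000 − 27.0000) = 13.7500.
After k=1: 1287.00.
k=2: B_{4}/(4)! × [f^{(3)}(8) − f^{(3)}(3)] = −1/720 × (6.00000 − 6.00000) = 0.00000.

S_2 ≈ 1287.00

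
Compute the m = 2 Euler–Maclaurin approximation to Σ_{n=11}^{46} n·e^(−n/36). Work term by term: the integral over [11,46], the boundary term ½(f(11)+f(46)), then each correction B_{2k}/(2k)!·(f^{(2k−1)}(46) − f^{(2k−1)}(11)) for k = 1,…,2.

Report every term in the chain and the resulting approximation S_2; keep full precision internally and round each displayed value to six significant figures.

Integral: ∫_11^46 x·e^(−x/36) dx = 423.928.
½[f(11) + f(46)] = ½[8.10385 + 12.8182] = 10.4610.
Integral + boundary = 434.389.
Correction k=1: B_{2}/2! · (f^{(1)}(46) − f^{(1)}(11)) = 1/12 · (-0.0774044 − 0.511607) = -0.0490843.
After k=1: 434.340.
Correction k=2: B_{4}/4! · (f^{(3)}(46) − f^{(3)}(11)) = −1/720 · (0.000370299 − 0.00153166) = 1.61301e-06.

S_2 ≈ 434.340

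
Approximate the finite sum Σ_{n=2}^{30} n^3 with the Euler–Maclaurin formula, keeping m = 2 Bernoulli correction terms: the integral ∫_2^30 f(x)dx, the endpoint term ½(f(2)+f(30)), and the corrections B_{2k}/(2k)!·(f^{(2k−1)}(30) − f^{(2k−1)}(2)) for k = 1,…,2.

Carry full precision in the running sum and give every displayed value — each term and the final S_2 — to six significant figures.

∫_2^30 x^3 dx evaluates to 202496.
Endpoint term: (f(2) + f(30))/2 = (8.00000 + 27000.0)/2 = 13504.0.
So far: 216000.
Correction k=1: B_{2}/2! · (f^{(1)}(30) − f^{(1)}(2)) = 1/12 · (2700.00 − 12.0000) = 224.000.
Running total after k=1: 216224.
Correction k=2: B_{4}/4! · (f^{(3)}(30) − f^{(3)}(2)) = −1/720 · (6.00000 − 6.00000) = 0.00000.

S_2 ≈ 216224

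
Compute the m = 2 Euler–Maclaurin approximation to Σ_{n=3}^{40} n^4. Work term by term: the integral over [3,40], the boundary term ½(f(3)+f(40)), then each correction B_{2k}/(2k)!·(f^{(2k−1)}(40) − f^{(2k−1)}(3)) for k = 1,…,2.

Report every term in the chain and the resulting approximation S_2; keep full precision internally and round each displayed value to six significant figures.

∫_3^40 x^4 dx evaluates to 2.04800e+07.
Boundary: ½(f(3) + f(40)) = ½(81.0000 + 2.56000e+06) = 1.28004e+06.
Running total after boundary: 2.17600e+07.
k=1: B_{2}/(2)! × [f^{(1)}(40) − f^{(1)}(3)] = 1/12 × (256000 − 108.000) = 21324.3.
Partial sum through k=1: 2.17813e+07.
k=2: B_{4}/(4)! × [f^{(3)}(40) − f^{(3)}(3)] = −1/720 × (960.000 − 72.0000) = -1.23333.

S_2 ≈ 2.17813e+07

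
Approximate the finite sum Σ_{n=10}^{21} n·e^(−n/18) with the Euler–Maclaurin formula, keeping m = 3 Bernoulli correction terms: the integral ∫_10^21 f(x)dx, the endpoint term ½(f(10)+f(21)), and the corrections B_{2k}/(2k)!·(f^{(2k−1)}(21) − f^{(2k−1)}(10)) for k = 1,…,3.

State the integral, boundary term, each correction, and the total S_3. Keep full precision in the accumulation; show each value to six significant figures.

S_3 ≈ 76.6796

Integral: ∫_10^21 x·e^(−x/18) dx = 70.5667.
Boundary: ½(f(10) + f(21)) = ½(5.73753 + 6.53947) = 6.13850.
So far: 76.7052.
k=1: B_{2}/(2)! × [f^{(1)}(21) − f^{(1)}(10)] = 1/12 × (-0.0519005 − 0.255002) = -0.0255752.
Running total after k=1: 76.6796.
k=2: B_{4}/(4)! × [f^{(3)}(21) − f^{(3)}(10)] = −1/720 × (0.00176206 − 0.00432873) = 3.56483e-06.
Running total after k=2: 76.6796.
k=3: B_{6}/(6)! × [f^{(5)}(21) − f^{(5)}(10)] = 1/30240 × (1.13713e-05 − 2.42914e-05) = -4.27253e-10.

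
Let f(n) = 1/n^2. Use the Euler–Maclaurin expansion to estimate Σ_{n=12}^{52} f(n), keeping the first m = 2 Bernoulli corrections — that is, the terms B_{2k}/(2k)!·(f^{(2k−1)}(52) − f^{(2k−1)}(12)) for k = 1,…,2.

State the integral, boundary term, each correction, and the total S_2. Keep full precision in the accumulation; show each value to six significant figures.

The integral term ∫_12^52 1/x^2 dx = 0.0641026.
Endpoint term: (f(12) + f(52))/2 = (0.00694444 + 0.000369822)/2 = 0.00365713.
Running total after boundary: 0.0677597.
k=1: B_{2}/(2)! × [f^{(1)}(52) − f^{(1)}(12)] = 1/12 × (-1.42239e-05 − (-0.00115741)) = 9.52653e-05.
Running total after k=1: 0.0678550.
k=2: B_{4}/(4)! × [f^{(3)}(52) − f^{(3)}(12)] = −1/720 × (-6.31240e-08 − (-9.64506e-05)) = -1.33872e-07.

S_2 ≈ 0.0678548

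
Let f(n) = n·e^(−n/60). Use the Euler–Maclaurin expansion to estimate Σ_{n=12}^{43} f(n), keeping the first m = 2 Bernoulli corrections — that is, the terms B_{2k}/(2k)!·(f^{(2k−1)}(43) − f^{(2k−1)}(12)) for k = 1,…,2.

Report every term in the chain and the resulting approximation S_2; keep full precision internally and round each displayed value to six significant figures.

S_2 ≈ 534.114

Integral: ∫_12^43 x·e^(−x/60) dx = 518.744.
Endpoint term: (f(12) + f(43))/2 = (9.82477 + 21.0002)/2 = 15.4125.
So far: 534.157.
k=1: B_{2}/(2)! × [f^{(1)}(43) − f^{(1)}(12)] = 1/12 × (0.138374 − 0.654985) = -0.0430509.
After k=1: 534.114.
k=2: B_{4}/(4)! × [f^{(3)}(43) − f^{(3)}(12)] = −1/720 × (0.000309758 − 0.000636791) = 4.54212e-07.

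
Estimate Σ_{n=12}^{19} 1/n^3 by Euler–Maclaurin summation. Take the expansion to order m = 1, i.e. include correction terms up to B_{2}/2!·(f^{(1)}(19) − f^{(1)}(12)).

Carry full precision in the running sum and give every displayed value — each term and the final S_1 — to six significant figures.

S_1 ≈ 0.00245957

∫_12^19 1/x^3 dx evaluates to 0.00208718.
Boundary: ½(f(12) + f(19)) = ½(0.000578704 + 0.000145794) = 0.000362249.
Running total after boundary: 0.00244943.
Order-1 term: 1/12 · (-2.30201e-05 − (-0.000144676)) = 1.01380e-05.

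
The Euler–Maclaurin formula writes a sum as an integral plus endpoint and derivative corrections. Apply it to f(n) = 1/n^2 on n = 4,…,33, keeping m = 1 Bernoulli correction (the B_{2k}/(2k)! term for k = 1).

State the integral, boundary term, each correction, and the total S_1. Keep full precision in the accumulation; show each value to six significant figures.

The integral term ∫_4^33 1/x^2 dx = 0.219697.
½[f(4) + f(33)] = ½[0.0625000 + 0.000918274] = 0.0317091.
Integral + boundary = 0.251406.
Correction k=1: B_{2}/2! · (f^{(1)}(33) − f^{(1)}(4)) = 1/12 · (-5.56529e-05 − (-0.0312500)) = 0.00259953.

S_1 ≈ 0.254006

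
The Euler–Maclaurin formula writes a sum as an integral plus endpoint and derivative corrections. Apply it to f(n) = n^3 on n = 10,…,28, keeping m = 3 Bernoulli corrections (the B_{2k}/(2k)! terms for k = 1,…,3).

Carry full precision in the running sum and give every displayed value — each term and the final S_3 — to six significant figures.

S_3 ≈ 162811

The integral term ∫_10^28 x^3 dx = 151164.
Boundary: ½(f(10) + f(28)) = ½(1000.00 + 21952.0) = 11476.0.
Running total after boundary: 162640.
k=1: B_{2}/(2)! × [f^{(1)}(28) − f^{(1)}(10)] = 1/12 × (2352.00 − 300.000) = 171.000.
Running total after k=1: 162811.
k=2: B_{4}/(4)! × [f^{(3)}(28) − f^{(3)}(10)] = −1/720 × (6.00000 − 6.00000) = 0.00000.
Running total after k=2: 162811.
k=3: B_{6}/(6)! × [f^{(5)}(28) − f^{(5)}(10)] = 1/30240 × (0.00000 − 0.00000) = 0.00000.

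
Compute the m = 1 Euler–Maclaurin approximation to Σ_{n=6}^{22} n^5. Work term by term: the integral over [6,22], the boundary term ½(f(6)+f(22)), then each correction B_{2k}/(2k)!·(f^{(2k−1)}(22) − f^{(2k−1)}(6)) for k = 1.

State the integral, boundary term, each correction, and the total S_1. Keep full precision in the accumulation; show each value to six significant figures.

∫_6^22 x^5 dx evaluates to 1.88889e+07.
Endpoint term: (f(6) + f(22))/2 = (7776.00 + 5.15363e+06)/2 = 2.58070e+06.
So far: 2.14696e+07.
Order-1 term: 1/12 · (1.17128e+06 − 6480.00) = 97066.7.

S_1 ≈ 2.15666e+07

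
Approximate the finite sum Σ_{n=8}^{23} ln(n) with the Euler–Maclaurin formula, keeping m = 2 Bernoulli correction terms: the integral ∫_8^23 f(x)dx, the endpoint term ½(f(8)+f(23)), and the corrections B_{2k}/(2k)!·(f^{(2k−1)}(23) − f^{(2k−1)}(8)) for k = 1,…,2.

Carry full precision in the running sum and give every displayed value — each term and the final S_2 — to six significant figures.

The integral term ∫_8^23 ln(x) dx = 40.4808.
½[f(8) + f(23)] = ½[2.07944 + 3.13549] = 2.60747.
Integral + boundary = 43.0883.
k=1: B_{2}/(2)! × [f^{(1)}(23) − f^{(1)}(8)] = 1/12 × (0.0434783 − 0.125000) = -0.00679348.
After k=1: 43.0815.
k=2: B_{4}/(4)! × [f^{(3)}(23) − f^{(3)}(8)] = −1/720 × (0.000164379 − 0.00390625) = 5.19704e-06.

S_2 ≈ 43.0815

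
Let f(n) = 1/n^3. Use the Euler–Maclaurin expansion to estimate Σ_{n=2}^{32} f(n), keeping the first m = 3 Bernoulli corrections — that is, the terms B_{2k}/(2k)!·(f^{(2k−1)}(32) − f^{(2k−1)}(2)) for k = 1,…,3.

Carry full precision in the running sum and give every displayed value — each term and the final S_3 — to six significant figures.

S_3 ≈ 0.201675

Integral: ∫_2^32 1/x^3 dx = 0.124512.
Endpoint term: (f(2) + f(32))/2 = (0.125000 + 3.05176e-05)/2 = 0.0625153.
Integral + boundary = 0.187027.
Correction k=1: B_{2}/2! · (f^{(1)}(32) − f^{(1)}(2)) = 1/12 · (-2.86102e-06 − (-0.187500)) = 0.0156248.
Partial sum through k=1: 0.202652.
Correction k=2: B_{4}/4! · (f^{(3)}(32) − f^{(3)}(2)) = −1/720 · (-5.58794e-08 − (-0.937500)) = -0.00130208.
Partial sum through k=2: 0.201350.
Correction k=3: B_{6}/6! · (f^{(5)}(32) − f^{(5)}(2)) = 1/30240 · (-2.29193e-09 − (-9.84375)) = 0.000325521.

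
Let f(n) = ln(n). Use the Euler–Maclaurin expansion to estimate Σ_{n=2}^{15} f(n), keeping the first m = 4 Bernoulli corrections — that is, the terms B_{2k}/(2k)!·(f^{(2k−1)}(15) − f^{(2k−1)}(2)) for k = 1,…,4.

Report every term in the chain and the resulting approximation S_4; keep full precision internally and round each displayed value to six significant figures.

Integral: ∫_2^15 ln(x) dx = 26.2345.
½[f(2) + f(15)] = ½[0.693147 + 2.70805] = 1.70060.
Running total after boundary: 27.9351.
Order-1 term: 1/12 · (0.0666667 − 0.500000) = -0.0361111.
Running total after k=1: 27.8989.
Order-2 term: −1/720 · (0.000592593 − 0.250000) = 0.000346399.
Running total after k=2: 27.8993.
Order-3 term: 1/30240 · (3.16049e-05 − 0.750000) = -2.48005e-05.
Running total after k=3: 27.8993.
Order-4 term: −1/1209600 · (4.21399e-06 − 5.62500) = 4.65029e-06.

S_4 ≈ 27.8993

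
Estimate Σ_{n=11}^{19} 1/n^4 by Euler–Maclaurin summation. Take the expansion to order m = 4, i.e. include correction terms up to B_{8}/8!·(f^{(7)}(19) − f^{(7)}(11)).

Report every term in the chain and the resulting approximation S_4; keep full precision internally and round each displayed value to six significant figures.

S_4 ≈ 0.000241755

The integral term ∫_11^19 1/x^4 dx = 0.000201840.
½[f(11) + f(19)] = ½[6.83013e-05 + 7.67336e-06] = 3.79874e-05.
Integral + boundary = 0.000239828.
Order-1 term: 1/12 · (-1.61544e-06 − (-2.48369e-05)) = 1.93512e-06.
Running total after k=1: 0.000241763.
Order-2 term: −1/720 · (-1.34247e-07 − (-6.15790e-06)) = -8.36618e-09.
Running total after k=2: 0.000241754.
Order-3 term: 1/30240 · (-2.08251e-08 − (-2.84994e-06)) = 9.35553e-11.
Running total after k=3: 0.000241755.
Order-4 term: −1/1209600 · (-5.19185e-09 − (-2.11979e-06)) = -1.74818e-12.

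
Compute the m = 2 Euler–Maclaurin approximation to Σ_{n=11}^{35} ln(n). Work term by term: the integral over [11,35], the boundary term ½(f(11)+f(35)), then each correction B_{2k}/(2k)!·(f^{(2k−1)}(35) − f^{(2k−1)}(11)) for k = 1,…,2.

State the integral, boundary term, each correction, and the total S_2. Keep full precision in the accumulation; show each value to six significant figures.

S_2 ≈ 77.0318

The integral term ∫_11^35 ln(x) dx = 74.0603.
Boundary: ½(f(11) + f(35)) = ½(2.39790 + 3.55535) = 2.97662.
Integral + boundary = 77.0370.
Order-1 term: 1/12 · (0.0285714 − 0.0909091) = -0.00519481.
Partial sum through k=1: 77.0318.
Order-2 term: −1/720 · (4.66472e-05 − 0.00150263) = 2.02220e-06.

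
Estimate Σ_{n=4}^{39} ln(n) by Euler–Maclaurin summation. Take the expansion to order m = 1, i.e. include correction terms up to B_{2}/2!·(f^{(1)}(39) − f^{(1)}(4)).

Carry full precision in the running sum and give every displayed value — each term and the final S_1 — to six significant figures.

∫_4^39 ln(x) dx evaluates to 102.334.
Endpoint term: (f(4) + f(39))/2 = (1.38629 + 3.66356)/2 = 2.52493.
So far: 104.859.
Correction k=1: B_{2}/2! · (f^{(1)}(39) − f^{(1)}(4)) = 1/12 · (0.0256410 − 0.250000) = -0.0186966.

S_1 ≈ 104.840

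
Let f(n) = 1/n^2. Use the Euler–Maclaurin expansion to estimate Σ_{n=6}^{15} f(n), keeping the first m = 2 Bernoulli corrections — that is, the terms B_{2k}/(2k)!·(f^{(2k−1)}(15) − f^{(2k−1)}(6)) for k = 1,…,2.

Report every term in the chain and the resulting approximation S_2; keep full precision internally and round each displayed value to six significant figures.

The integral term ∫_6^15 1/x^2 dx = 0.100000.
Endpoint term: (f(6) + f(15))/2 = (0.0277778 + 0.00444444)/2 = 0.0161111.
So far: 0.116111.
Order-1 term: 1/12 · (-0.000592593 − (-0.00925926)) = 0.000722222.
Running total after k=1: 0.116833.
Order-2 term: −1/720 · (-3.16049e-05 − (-0.00308642)) = -4.24280e-06.

S_2 ≈ 0.116829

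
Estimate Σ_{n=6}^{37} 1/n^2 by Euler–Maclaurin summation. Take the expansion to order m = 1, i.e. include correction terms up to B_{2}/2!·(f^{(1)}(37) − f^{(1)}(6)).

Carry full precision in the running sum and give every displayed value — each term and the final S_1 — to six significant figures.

S_1 ≈ 0.154662

Integral: ∫_6^37 1/x^2 dx = 0.139640.
½[f(6) + f(37)] = ½[0.0277778 + 0.000730460] = 0.0142541.
So far: 0.153894.
Order-1 term: 1/12 · (-3.94843e-05 − (-0.00925926)) = 0.000768315.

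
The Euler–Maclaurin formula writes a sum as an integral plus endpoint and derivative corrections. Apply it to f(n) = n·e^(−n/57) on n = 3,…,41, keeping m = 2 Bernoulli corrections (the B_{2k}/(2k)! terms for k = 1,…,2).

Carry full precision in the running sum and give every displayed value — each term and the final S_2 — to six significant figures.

∫_3^41 x·e^(−x/57) dx evaluates to 523.748.
½[f(3) + f(41)] = ½[2.84619 + 19.9709] = 11.4085.
Running total after boundary: 535.157.
Order-1 term: 1/12 · (0.136728 − 0.898796) = -0.0635057.
After k=1: 535.093.
Order-2 term: −1/720 · (0.000341926 − 0.000860651) = 7.20452e-07.

S_2 ≈ 535.093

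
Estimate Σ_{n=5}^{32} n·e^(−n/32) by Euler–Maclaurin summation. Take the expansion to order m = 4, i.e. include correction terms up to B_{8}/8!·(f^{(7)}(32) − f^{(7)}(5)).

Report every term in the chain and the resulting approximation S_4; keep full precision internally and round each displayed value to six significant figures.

S_4 ≈ 267.276

Integral: ∫_5^32 x·e^(−x/32) dx = 259.312.
Boundary: ½(f(5) + f(32)) = ½(4.27673 + 11.7721) = 8.02443.
Running total after boundary: 267.336.
k=1: B_{2}/(2)! × [f^{(1)}(32) − f^{(1)}(5)] = 1/12 × (0.00000 − 0.721698) = -0.0601415.
Running total after k=1: 267.276.
k=2: B_{4}/(4)! × [f^{(3)}(32) − f^{(3)}(5)] = −1/720 × (0.000718515 − 0.00237538) = 2.30120e-06.
Running total after k=2: 267.276.
k=3: B_{6}/(6)! × [f^{(5)}(32) − f^{(5)}(5)] = 1/30240 × (1.40335e-06 − 3.95115e-06) = -8.42526e-11.
Running total after k=3: 267.276.
k=4: B_{8}/(8)! × [f^{(7)}(32) − f^{(7)}(5)] = −1/1209600 × (2.05569e-09 − 5.45175e-09) = 2.80759e-15.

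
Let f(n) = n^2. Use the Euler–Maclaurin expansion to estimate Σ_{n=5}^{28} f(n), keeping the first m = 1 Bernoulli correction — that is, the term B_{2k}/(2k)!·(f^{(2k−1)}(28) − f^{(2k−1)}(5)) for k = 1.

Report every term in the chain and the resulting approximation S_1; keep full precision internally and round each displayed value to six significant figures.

∫_5^28 x^2 dx evaluates to 7275.67.
½[f(5) + f(28)] = ½[25.0000 + 784.000] = 404.500.
Integral + boundary = 7680.17.
Correction k=1: B_{2}/2! · (f^{(1)}(28) − f^{(1)}(5)) = 1/12 · (56.0000 − 10.0000) = 3.83333.

S_1 ≈ 7684.00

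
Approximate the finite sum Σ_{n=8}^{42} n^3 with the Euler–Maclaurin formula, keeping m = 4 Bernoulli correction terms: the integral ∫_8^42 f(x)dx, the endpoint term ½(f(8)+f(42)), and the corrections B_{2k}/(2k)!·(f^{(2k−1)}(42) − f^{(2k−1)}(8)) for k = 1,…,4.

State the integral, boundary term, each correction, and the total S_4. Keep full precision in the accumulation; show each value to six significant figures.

The integral term ∫_8^42 x^3 dx = 776900.
Boundary: ½(f(8) + f(42)) = ½(512.000 + 74088.0) = 37300.0.
So far: 814200.
Order-1 term: 1/12 · (5292.00 − 192.000) = 425.000.
Partial sum through k=1: 814625.
Order-2 term: −1/720 · (6.00000 − 6.00000) = 0.00000.
Partial sum through k=2: 814625.
Order-3 term: 1/30240 · (0.00000 − 0.00000) = 0.00000.
Partial sum through k=3: 814625.
Order-4 term: −1/1209600 · (0.00000 − 0.00000) = 0.00000.

S_4 ≈ 814625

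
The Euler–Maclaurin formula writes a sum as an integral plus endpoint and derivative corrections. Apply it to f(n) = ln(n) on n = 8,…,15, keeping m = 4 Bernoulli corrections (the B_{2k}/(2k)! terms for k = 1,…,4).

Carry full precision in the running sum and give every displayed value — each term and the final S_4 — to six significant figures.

Integral: ∫_8^15 ln(x) dx = 16.9852.
Endpoint term: (f(8) + f(15))/2 = (2.07944 + 2.70805)/2 = 2.39375.
So far: 19.3790.
Correction k=1: B_{2}/2! · (f^{(1)}(15) − f^{(1)}(8)) = 1/12 · (0.0666667 − 0.125000) = -0.00486111.
Partial sum through k=1: 19.3741.
Correction k=2: B_{4}/4! · (f^{(3)}(15) − f^{(3)}(8)) = −1/720 · (0.000592593 − 0.00390625) = 4.60230e-06.
Partial sum through k=2: 19.3741.
Correction k=3: B_{6}/6! · (f^{(5)}(15) − f^{(5)}(8)) = 1/30240 · (3.16049e-05 − 0.000732422) = -2.31752e-08.
Partial sum through k=3: 19.3741.
Correction k=4: B_{8}/8! · (f^{(7)}(15) − f^{(7)}(8)) = −1/1209600 · (4.21399e-06 − 0.000343323) = 2.80348e-10.

S_4 ≈ 19.3741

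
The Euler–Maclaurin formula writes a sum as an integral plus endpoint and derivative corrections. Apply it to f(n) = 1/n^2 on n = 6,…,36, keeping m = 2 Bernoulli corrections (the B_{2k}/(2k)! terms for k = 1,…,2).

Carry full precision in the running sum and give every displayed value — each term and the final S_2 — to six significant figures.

S_2 ≈ 0.153927

∫_6^36 1/x^2 dx evaluates to 0.138889.
Endpoint term: (f(6) + f(36))/2 = (0.0277778 + 0.000771605)/2 = 0.0142747.
So far: 0.153164.
Order-1 term: 1/12 · (-4.28669e-05 − (-0.00925926)) = 0.000768033.
Running total after k=1: 0.153932.
Order-2 term: −1/720 · (-3.96916e-07 − (-0.00308642)) = -4.28614e-06.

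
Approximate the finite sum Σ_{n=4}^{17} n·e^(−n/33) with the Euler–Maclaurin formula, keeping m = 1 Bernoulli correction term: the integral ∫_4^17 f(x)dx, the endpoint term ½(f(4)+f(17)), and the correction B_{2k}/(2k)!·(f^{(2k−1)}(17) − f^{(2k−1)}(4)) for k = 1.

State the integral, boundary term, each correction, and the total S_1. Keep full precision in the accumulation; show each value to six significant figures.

S_1 ≈ 102.700

∫_4^17 x·e^(−x/33) dx evaluates to 95.8914.
½[f(4) + f(17)] = ½[3.54338 + 10.1560] = 6.84968.
So far: 102.741.
Order-1 term: 1/12 · (0.289653 − 0.778471) = -0.0407348.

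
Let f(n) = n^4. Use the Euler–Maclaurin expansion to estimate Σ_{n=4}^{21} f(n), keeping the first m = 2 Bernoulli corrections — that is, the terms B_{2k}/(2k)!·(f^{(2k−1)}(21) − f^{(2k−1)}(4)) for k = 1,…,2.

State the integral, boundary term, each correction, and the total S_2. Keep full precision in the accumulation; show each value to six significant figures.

S_2 ≈ 917049

The integral term ∫_4^21 x^4 dx = 816615.
½[f(4) + f(21)] = ½[256.000 + 194481] = 97368.5.
So far: 913984.
Correction k=1: B_{2}/2! · (f^{(1)}(21) − f^{(1)}(4)) = 1/12 · (37044.0 − 256.000) = 3065.67.
After k=1: 917050.
Correction k=2: B_{4}/4! · (f^{(3)}(21) − f^{(3)}(4)) = −1/720 · (504.000 − 96.0000) = -0.566667.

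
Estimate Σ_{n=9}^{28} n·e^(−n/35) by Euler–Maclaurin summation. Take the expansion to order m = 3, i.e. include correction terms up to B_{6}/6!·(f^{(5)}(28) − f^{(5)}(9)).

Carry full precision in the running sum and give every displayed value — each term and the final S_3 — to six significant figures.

S_3 ≈ 209.776

∫_9^28 x·e^(−x/35) dx evaluates to 200.047.
Endpoint term: (f(9) + f(28))/2 = (6.95932 + 12.5812)/2 = 9.77027.
Integral + boundary = 209.817.
Correction k=1: B_{2}/2! · (f^{(1)}(28) − f^{(1)}(9)) = 1/12 · (0.0898658 − 0.574420) = -0.0403795.
Partial sum through k=1: 209.776.
Correction k=2: B_{4}/4! · (f^{(3)}(28) − f^{(3)}(9)) = −1/720 · (0.000806958 − 0.00173138) = 1.28391e-06.
Partial sum through k=2: 209.776.
Correction k=3: B_{6}/6! · (f^{(5)}(28) − f^{(5)}(9)) = 1/30240 · (1.25760e-06 − 2.44395e-06) = -3.92312e-11.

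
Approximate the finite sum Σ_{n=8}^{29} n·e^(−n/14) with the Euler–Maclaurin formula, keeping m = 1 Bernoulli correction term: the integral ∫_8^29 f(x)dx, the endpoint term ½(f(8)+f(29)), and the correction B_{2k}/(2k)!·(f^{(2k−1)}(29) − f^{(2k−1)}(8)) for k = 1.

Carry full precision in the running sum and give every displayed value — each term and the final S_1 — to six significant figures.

∫_8^29 x·e^(−x/14) dx evaluates to 98.0778.
½[f(8) + f(29)] = ½[4.51774 + 3.65416] = 4.08595.
Integral + boundary = 102.164.
Order-1 term: 1/12 · (-0.135006 − 0.242022) = -0.0314190.

S_1 ≈ 102.132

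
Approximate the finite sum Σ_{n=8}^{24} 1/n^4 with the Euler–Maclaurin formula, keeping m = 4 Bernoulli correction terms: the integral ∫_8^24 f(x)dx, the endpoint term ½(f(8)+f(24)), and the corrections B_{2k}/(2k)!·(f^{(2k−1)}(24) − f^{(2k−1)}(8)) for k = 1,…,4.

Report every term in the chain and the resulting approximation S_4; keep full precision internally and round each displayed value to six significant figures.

S_4 ≈ 0.000760559

The integral term ∫_8^24 1/x^4 dx = 0.000626929.
Boundary: ½(f(8) + f(24)) = ½(0.000244141 + 3.01408e-06) = 0.000123577.
So far: 0.000750506.
Correction k=1: B_{2}/2! · (f^{(1)}(24) − f^{(1)}(8)) = 1/12 · (-5.02347e-07 − (-0.000122070)) = 1.01307e-05.
After k=1: 0.000760637.
Correction k=2: B_{4}/4! · (f^{(3)}(24) − f^{(3)}(8)) = −1/720 · (-2.61639e-08 − (-5.72205e-05)) = -7.94365e-08.
After k=2: 0.000760558.
Correction k=3: B_{6}/6! · (f^{(5)}(24) − f^{(5)}(8)) = 1/30240 · (-2.54371e-09 − (-5.00679e-05)) = 1.65560e-09.
After k=3: 0.000760559.
Correction k=4: B_{8}/8! · (f^{(7)}(24) − f^{(7)}(8)) = −1/1209600 · (-3.97455e-10 − (-7.04080e-05)) = -5.82073e-11.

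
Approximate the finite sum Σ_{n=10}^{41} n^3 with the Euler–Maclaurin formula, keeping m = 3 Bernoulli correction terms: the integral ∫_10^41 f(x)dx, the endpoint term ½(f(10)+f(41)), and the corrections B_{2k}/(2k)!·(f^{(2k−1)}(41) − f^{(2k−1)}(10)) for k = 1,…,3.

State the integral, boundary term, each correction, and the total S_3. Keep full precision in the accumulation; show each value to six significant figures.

S_3 ≈ 739296

The integral term ∫_10^41 x^3 dx = 703940.
Endpoint term: (f(10) + f(41))/2 = (1000.00 + 68921.0)/2 = 34960.5.
Integral + boundary = 738901.
k=1: B_{2}/(2)! × [f^{(1)}(41) − f^{(1)}(10)] = 1/12 × (5043.00 − 300.000) = 395.250.
Running total after k=1: 739296.
k=2: B_{4}/(4)! × [f^{(3)}(41) − f^{(3)}(10)] = −1/720 × (6.00000 − 6.00000) = 0.00000.
Running total after k=2: 739296.
k=3: B_{6}/(6)! × [f^{(5)}(41) − f^{(5)}(10)] = 1/30240 × (0.00000 − 0.00000) = 0.00000.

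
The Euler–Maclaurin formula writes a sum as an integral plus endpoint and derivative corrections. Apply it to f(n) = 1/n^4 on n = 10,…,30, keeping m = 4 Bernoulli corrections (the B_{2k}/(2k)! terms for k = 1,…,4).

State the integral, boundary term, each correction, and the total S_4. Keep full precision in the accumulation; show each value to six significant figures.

The integral term ∫_10^30 1/x^4 dx = 0.000320988.
Boundary: ½(f(10) + f(30)) = ½(0.000100000 + 1.23457e-06) = 5.06173e-05.
Integral + boundary = 0.000371605.
Order-1 term: 1/12 · (-1.64609e-07 − (-4.00000e-05)) = 3.31962e-06.
Partial sum through k=1: 0.000374925.
Order-2 term: −1/720 · (-5.48697e-09 − (-1.20000e-05)) = -1.66590e-08.
Partial sum through k=2: 0.000374908.
Order-3 term: 1/30240 · (-3.41411e-10 − (-6.72000e-06)) = 2.22211e-10.
Partial sum through k=3: 0.000374908.
Order-4 term: −1/1209600 · (-3.41411e-11 − (-6.04800e-06)) = -4.99997e-12.

S_4 ≈ 0.000374908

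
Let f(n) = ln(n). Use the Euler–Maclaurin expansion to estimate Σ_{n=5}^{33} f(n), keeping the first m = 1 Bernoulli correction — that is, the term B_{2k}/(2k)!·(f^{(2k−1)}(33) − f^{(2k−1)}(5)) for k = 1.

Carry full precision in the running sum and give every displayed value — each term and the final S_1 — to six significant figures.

∫_5^33 ln(x) dx evaluates to 79.3376.
½[f(5) + f(33)] = ½[1.60944 + 3.49651] = 2.55297.
Integral + boundary = 81.8905.
Order-1 term: 1/12 · (0.0303030 − 0.200000) = -0.0141414.

S_1 ≈ 81.8764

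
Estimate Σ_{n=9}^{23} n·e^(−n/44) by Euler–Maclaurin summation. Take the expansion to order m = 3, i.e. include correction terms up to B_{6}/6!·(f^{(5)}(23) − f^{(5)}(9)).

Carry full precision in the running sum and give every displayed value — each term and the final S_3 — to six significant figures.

∫_9^23 x·e^(−x/44) dx evaluates to 152.748.
½[f(9) + f(23)] = ½[7.33516 + 13.6367] = 10.4859.
Integral + boundary = 163.234.
Correction k=1: B_{2}/2! · (f^{(1)}(23) − f^{(1)}(9)) = 1/12 · (0.282976 − 0.648310) = -0.0304445.
Partial sum through k=1: 163.204.
Correction k=2: B_{4}/4! · (f^{(3)}(23) − f^{(3)}(9)) = −1/720 · (0.000758666 − 0.00117683) = 5.80784e-07.
Partial sum through k=2: 163.204.
Correction k=3: B_{6}/6! · (f^{(5)}(23) − f^{(5)}(9)) = 1/30240 · (7.08248e-07 − 1.04276e-06) = -1.10620e-11.

S_3 ≈ 163.204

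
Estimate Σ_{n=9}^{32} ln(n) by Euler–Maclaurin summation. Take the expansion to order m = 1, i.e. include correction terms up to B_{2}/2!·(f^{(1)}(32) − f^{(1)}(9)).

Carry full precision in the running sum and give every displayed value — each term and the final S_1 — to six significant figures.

S_1 ≈ 70.9534

∫_9^32 ln(x) dx evaluates to 68.1285.
½[f(9) + f(32)] = ½[2.19722 + 3.46574] = 2.83148.
Running total after boundary: 70.9600.
k=1: B_{2}/(2)! × [f^{(1)}(32) − f^{(1)}(9)] = 1/12 × (0.0312500 − 0.111111) = -0.00665509.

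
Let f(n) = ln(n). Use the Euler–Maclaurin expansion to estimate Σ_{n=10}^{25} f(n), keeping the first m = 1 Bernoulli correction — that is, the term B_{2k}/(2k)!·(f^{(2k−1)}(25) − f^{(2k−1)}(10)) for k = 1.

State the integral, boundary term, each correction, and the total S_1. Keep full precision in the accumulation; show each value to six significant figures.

∫_10^25 ln(x) dx evaluates to 42.4460.
½[f(10) + f(25)] = ½[2.30259 + 3.21888] = 2.76073.
Integral + boundary = 45.2068.
Order-1 term: 1/12 · (0.0400000 − 0.100000) = -0.00500000.

S_1 ≈ 45.2018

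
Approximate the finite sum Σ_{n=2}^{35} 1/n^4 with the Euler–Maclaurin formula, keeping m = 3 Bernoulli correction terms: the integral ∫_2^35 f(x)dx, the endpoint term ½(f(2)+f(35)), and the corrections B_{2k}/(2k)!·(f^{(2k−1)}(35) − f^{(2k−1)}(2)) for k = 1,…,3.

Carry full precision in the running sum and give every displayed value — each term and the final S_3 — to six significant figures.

The integral term ∫_2^35 1/x^4 dx = 0.0416589.
½[f(2) + f(35)] = ½[0.0625000 + 6.66389e-07] = 0.0312503.
Running total after boundary: 0.0729092.
k=1: B_{2}/(2)! × [f^{(1)}(35) − f^{(1)}(2)] = 1/12 × (-7.61587e-08 − (-0.125000)) = 0.0104167.
Partial sum through k=1: 0.0833259.
k=2: B_{4}/(4)! × [f^{(3)}(35) − f^{(3)}(2)] = −1/720 × (-1.86511e-09 − (-0.937500)) = -0.00130208.
Partial sum through k=2: 0.0820238.
k=3: B_{6}/(6)! × [f^{(5)}(35) − f^{(5)}(2)] = 1/30240 × (-8.52623e-11 − (-13.1250)) = 0.000434028.

S_3 ≈ 0.0824578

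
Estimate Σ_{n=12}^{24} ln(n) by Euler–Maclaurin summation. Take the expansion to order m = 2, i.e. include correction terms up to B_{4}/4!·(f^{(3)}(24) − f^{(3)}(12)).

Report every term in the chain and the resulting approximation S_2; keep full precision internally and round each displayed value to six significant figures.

∫_12^24 ln(x) dx evaluates to 34.4544.
Endpoint term: (f(12) + f(24))/2 = (2.48491 + 3.17805)/2 = 2.83148.
Integral + boundary = 37.2859.
k=1: B_{2}/(2)! × [f^{(1)}(24) − f^{(1)}(12)] = 1/12 × (0.0416667 − 0.0833333) = -0.00347222.
After k=1: 37.2824.
k=2: B_{4}/(4)! × [f^{(3)}(24) − f^{(3)}(12)] = −1/720 × (0.000144676 − 0.00115741) = 1.40657e-06.

S_2 ≈ 37.2824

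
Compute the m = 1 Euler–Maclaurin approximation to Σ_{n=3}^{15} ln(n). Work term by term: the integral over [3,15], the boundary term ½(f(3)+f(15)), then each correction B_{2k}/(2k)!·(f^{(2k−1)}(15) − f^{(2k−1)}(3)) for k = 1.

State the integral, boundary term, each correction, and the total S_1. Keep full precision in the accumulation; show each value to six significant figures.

Integral: ∫_3^15 ln(x) dx = 25.3249.
Boundary: ½(f(3) + f(15)) = ½(1.09861 + 2.70805) = 1.90333.
Running total after boundary: 27.2282.
Order-1 term: 1/12 · (0.0666667 − 0.333333) = -0.0222222.

S_1 ≈ 27.2060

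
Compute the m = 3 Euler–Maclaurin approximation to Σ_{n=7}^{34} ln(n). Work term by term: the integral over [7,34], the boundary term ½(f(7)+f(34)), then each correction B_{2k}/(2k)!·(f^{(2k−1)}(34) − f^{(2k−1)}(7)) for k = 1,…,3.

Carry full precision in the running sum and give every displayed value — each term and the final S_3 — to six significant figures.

S_3 ≈ 82.0016

The integral term ∫_7^34 ln(x) dx = 79.2749.
½[f(7) + f(34)] = ½[1.94591 + 3.52636] = 2.73614.
So far: 82.0110.
Order-1 term: 1/12 · (0.0294118 − 0.142857) = -0.00945378.
After k=1: 82.0016.
Order-2 term: −1/720 · (5.08854e-05 − 0.00583090) = 8.02780e-06.
After k=2: 82.0016.
Order-3 term: 1/30240 · (5.28222e-07 − 0.00142798) = -4.72040e-08.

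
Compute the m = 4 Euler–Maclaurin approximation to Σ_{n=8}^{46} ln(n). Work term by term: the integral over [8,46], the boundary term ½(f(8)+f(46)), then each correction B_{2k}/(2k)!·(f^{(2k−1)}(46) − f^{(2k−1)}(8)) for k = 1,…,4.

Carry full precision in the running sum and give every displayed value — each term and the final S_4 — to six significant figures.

Integral: ∫_8^46 ln(x) dx = 121.482.
Endpoint term: (f(8) + f(46))/2 = (2.07944 + 3.82864)/2 = 2.95404.
So far: 124.436.
Order-1 term: 1/12 · (0.0217391 − 0.125000) = -0.00860507.
After k=1: 124.427.
Order-2 term: −1/720 · (2.05474e-05 − 0.00390625) = 5.39681e-06.
After k=2: 124.427.
Order-3 term: 1/30240 · (1.16526e-07 − 0.000732422) = -2.42164e-08.
After k=3: 124.427.
Order-4 term: −1/1209600 · (1.65207e-09 − 0.000343323) = 2.83830e-10.

S_4 ≈ 124.427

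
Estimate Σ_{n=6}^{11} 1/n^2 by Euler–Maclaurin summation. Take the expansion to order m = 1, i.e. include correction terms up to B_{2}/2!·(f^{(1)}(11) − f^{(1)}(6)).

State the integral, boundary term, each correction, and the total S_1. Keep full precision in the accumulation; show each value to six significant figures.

Integral: ∫_6^11 1/x^2 dx = 0.0757576.
½[f(6) + f(11)] = ½[0.0277778 + 0.00826446] = 0.0180211.
So far: 0.0937787.
Correction k=1: B_{2}/2! · (f^{(1)}(11) − f^{(1)}(6)) = 1/12 · (-0.00150263 − (-0.00925926)) = 0.000646386.

S_1 ≈ 0.0944251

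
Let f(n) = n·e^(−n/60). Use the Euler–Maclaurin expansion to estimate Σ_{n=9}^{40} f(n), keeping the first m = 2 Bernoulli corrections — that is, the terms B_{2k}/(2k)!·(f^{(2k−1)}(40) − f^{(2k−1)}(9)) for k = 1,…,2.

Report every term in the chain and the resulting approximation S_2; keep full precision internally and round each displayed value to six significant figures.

Integral: ∫_9^40 x·e^(−x/60) dx = 482.828.
Endpoint term: (f(9) + f(40))/2 = (7.74637 + 20.5367)/2 = 14.1415.
Running total after boundary: 496.970.
Order-1 term: 1/12 · (0.171139 − 0.731602) = -0.0467052.
Partial sum through k=1: 496.923.
Order-2 term: −1/720 · (0.000332770 − 0.000681394) = 4.84199e-07.

S_2 ≈ 496.923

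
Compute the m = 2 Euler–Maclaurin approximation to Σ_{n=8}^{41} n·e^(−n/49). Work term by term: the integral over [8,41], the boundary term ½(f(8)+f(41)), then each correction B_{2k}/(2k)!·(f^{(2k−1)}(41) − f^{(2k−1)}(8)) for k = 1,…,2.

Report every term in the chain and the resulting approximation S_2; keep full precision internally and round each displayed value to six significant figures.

S_2 ≈ 474.432

The integral term ∫_8^41 x·e^(−x/49) dx = 462.209.
Boundary: ½(f(8) + f(41)) = ½(6.79493 + 17.7580) = 12.2765.
Integral + boundary = 474.485.
k=1: B_{2}/(2)! × [f^{(1)}(41) − f^{(1)}(8)] = 1/12 × (0.0707139 − 0.710694) = -0.0533317.
Partial sum through k=1: 474.432.
k=2: B_{4}/(4)! × [f^{(3)}(41) − f^{(3)}(8)] = −1/720 × (0.000390237 − 0.00100351) = 8.51767e-07.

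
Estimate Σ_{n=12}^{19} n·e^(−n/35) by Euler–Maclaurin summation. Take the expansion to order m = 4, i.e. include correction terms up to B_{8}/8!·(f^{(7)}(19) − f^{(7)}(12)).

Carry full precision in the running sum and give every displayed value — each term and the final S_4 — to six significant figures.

S_4 ≈ 79.0318

Integral: ∫_12^19 x·e^(−x/35) dx = 69.2698.
Boundary: ½(f(12) + f(19)) = ½(8.51688 + 11.0406) = 9.77875.
So far: 79.0485.
k=1: B_{2}/(2)! × [f^{(1)}(19) − f^{(1)}(12)] = 1/12 × (0.265639 − 0.466400) = -0.0167301.
After k=1: 79.0318.
k=2: B_{4}/(4)! × [f^{(3)}(19) − f^{(3)}(12)] = −1/720 × (0.00116556 − 0.00153949) = 5.19353e-07.
After k=2: 79.0318.
k=3: B_{6}/(6)! × [f^{(5)}(19) − f^{(5)}(12)] = 1/30240 × (1.72594e-06 − 2.20265e-06) = -1.57645e-11.
After k=3: 79.0318.
k=4: B_{8}/(8)! × [f^{(7)}(19) − f^{(7)}(12)] = −1/1209600 × (2.04114e-09 − 2.57027e-09) = 4.37444e-16.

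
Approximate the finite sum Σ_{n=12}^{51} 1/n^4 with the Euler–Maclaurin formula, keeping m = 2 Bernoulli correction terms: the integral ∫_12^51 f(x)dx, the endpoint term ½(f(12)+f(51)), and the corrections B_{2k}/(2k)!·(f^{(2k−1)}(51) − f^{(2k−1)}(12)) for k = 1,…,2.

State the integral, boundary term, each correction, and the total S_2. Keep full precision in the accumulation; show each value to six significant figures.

S_2 ≈ 0.000215909

Integral: ∫_12^51 1/x^4 dx = 0.000190388.
Boundary: ½(f(12) + f(51)) = ½(4.82253e-05 + 1.47815e-07) = 2.41866e-05.
Running total after boundary: 0.000214575.
Order-1 term: 1/12 · (-1.15934e-08 − (-1.60751e-05)) = 1.33863e-06.
Partial sum through k=1: 0.000215914.
Order-2 term: −1/720 · (-1.33718e-10 − (-3.34898e-06)) = -4.65118e-09.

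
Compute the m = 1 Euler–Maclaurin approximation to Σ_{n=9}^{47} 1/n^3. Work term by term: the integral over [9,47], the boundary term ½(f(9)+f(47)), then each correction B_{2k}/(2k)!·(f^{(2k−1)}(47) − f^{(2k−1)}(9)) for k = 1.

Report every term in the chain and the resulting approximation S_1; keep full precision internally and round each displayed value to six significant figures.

∫_9^47 1/x^3 dx evaluates to 0.00594649.
Endpoint term: (f(9) + f(47))/2 = (0.00137174 + 9.63178e-06)/2 = 0.000690687.
So far: 0.00663718.
Order-1 term: 1/12 · (-6.14794e-07 − (-0.000457247)) = 3.80527e-05.

S_1 ≈ 0.00667523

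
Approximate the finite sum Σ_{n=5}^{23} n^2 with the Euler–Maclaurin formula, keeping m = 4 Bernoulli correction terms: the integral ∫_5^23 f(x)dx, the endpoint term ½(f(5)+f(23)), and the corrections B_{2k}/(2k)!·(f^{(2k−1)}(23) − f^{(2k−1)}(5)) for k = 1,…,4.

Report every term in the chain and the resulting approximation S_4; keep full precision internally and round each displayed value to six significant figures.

S_4 ≈ 4294.00

The integral term ∫_5^23 x^2 dx = 4014.00.
½[f(5) + f(23)] = ½[25.0000 + 529.000] = 277.000.
Integral + boundary = 4291.00.
Order-1 term: 1/12 · (46.0000 − 10.0000) = 3.00000.
Running total after k=1: 4294.00.
Order-2 term: −1/720 · (0.00000 − 0.00000) = 0.00000.
Running total after k=2: 4294.00.
Order-3 term: 1/30240 · (0.00000 − 0.00000) = 0.00000.
Running total after k=3: 4294.00.
Order-4 term: −1/1209600 · (0.00000 − 0.00000) = 0.00000.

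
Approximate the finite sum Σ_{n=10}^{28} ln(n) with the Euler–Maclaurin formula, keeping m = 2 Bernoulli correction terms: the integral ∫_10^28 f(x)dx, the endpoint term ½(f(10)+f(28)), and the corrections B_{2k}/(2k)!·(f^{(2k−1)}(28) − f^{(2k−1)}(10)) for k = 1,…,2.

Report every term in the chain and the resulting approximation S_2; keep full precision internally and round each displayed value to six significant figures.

Integral: ∫_10^28 ln(x) dx = 52.2759.
½[f(10) + f(28)] = ½[2.30259 + 3.33220] = 2.81739.
Integral + boundary = 55.0933.
Correction k=1: B_{2}/2! · (f^{(1)}(28) − f^{(1)}(10)) = 1/12 · (0.0357143 − 0.100000) = -0.00535714.
After k=1: 55.0879.
Correction k=2: B_{4}/4! · (f^{(3)}(28) − f^{(3)}(10)) = −1/720 · (9.11079e-05 − 0.00200000) = 2.65124e-06.

S_2 ≈ 55.0879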